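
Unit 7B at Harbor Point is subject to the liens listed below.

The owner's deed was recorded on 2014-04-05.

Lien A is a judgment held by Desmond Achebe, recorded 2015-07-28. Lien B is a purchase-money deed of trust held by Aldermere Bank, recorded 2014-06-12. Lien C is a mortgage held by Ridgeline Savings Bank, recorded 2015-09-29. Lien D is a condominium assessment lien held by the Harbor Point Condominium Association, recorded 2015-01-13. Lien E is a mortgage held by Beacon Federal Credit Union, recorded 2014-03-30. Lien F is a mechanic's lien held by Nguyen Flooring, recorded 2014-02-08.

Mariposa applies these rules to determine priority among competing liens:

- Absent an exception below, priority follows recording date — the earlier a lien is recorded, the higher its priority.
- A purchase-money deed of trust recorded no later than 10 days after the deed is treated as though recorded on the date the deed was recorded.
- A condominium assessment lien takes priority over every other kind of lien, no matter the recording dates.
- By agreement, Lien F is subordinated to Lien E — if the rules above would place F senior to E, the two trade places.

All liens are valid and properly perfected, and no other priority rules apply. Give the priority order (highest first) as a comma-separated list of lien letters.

First, effective dates: B was recorded 68 days after the deed — beyond 10 days — so no relation-back applies.
D is a condominium assessment lien and takes priority over every other lien.
The other liens, earliest effective date first: F (2014-02-08), E (2014-03-30), B (2014-06-12), A (2015-07-28), C (2015-09-29).
The subordination applies — F was senior to E — so F and E swap.

D, E, F, B, A, C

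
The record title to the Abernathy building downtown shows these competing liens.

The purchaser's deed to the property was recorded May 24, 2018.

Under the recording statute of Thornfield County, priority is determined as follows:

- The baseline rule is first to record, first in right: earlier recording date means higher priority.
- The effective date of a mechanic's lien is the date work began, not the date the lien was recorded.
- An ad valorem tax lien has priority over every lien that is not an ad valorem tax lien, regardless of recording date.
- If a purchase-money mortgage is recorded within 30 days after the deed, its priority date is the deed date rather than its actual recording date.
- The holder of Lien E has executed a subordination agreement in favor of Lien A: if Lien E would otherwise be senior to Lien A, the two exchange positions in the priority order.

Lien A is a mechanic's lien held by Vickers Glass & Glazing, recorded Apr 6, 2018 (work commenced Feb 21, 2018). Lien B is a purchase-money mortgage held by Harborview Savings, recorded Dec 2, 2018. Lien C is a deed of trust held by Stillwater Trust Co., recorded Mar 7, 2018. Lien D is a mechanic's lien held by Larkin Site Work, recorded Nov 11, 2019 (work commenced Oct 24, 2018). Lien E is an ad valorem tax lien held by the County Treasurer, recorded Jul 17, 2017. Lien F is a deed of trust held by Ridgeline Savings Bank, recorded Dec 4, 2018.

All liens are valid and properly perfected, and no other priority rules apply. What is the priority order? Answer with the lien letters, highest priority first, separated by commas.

A, E, C, D, B, F

Effective dates: A's effective date is Feb 21, 2018, when work began; B missed the 30-day window (192 days after the deed), so its recording date stands; D relates back to Oct 24, 2018 (work commenced).
E is an ad valorem tax lien and takes priority over every other lien.
Among the remaining liens, by effective date: A (Feb 21, 2018), C (Mar 7, 2018), D (Oct 24, 2018), B (Dec 2, 2018), F (Dec 4, 2018).
E would otherwise be senior to A, so under the subordination agreement E and A exchange positions.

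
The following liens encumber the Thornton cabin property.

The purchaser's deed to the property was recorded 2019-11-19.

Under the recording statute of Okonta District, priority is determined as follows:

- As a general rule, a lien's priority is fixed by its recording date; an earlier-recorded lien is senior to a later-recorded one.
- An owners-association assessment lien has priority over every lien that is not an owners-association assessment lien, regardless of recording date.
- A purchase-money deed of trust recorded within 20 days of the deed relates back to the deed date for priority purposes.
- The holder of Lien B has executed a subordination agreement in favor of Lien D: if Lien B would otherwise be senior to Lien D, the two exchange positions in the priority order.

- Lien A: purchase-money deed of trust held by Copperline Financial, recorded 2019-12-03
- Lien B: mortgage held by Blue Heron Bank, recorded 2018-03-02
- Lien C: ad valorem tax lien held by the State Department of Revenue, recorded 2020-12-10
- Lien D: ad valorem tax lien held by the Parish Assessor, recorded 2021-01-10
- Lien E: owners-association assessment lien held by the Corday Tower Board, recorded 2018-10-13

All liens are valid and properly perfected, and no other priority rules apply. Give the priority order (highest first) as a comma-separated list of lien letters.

Effective dates after the stated exceptions: A was recorded within the 20-day window, so its effective date is the deed date 2019-11-19.
E is an owners-association assessment lien, so it outranks all other liens regardless of date.
The other liens, earliest effective date first: B (2018-03-02), A (2019-11-19), C (2020-12-10), D (2021-01-10).
B would otherwise be senior to D, so under the subordination agreement B and D exchange positions.

E, D, A, C, B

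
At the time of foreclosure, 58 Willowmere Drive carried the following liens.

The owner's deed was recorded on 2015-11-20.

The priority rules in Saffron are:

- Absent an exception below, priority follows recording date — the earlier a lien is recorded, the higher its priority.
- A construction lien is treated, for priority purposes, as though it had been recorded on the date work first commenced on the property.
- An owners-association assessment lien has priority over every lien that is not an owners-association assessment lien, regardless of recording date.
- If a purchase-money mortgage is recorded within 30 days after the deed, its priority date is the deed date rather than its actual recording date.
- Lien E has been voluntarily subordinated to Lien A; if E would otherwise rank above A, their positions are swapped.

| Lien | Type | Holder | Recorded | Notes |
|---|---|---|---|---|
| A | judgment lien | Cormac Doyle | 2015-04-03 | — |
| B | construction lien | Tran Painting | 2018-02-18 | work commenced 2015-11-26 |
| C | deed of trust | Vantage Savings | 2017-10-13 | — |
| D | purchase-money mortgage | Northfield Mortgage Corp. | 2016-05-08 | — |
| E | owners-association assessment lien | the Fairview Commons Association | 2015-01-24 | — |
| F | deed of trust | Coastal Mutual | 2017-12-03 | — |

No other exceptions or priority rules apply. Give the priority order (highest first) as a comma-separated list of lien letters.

Adjusting effective dates: B relates back to 2015-11-26 (work commenced); D missed the 30-day window (170 days after the deed), so its recording date stands.
E, as an owners-association assessment lien, has superpriority and ranks first.
Remaining liens by effective date: A (2015-04-03), B (2015-11-26), D (2016-05-08), C (2017-10-13), F (2017-12-03).
The subordination applies — E was senior to A — so E and A swap.

A, E, B, D, C, F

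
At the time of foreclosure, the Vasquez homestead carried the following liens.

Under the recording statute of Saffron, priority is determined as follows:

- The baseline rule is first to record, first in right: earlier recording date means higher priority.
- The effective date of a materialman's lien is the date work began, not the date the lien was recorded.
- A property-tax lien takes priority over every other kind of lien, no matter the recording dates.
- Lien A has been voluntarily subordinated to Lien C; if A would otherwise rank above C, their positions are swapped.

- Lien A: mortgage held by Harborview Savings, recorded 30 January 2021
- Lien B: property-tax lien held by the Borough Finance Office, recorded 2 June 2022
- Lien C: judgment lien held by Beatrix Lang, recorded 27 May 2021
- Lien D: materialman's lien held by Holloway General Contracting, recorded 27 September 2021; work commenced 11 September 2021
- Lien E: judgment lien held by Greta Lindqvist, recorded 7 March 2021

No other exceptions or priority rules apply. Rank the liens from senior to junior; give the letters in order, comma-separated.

B, C, E, A, D

Effective dates: D relates back to 11 September 2021 (work commenced).
As a property-tax lien, B is senior to every other lien.
Among the remaining liens, by effective date: A (30 January 2021), E (7 March 2021), C (27 May 2021), D (11 September 2021).
Because A would otherwise rank above C, the subordination swaps them.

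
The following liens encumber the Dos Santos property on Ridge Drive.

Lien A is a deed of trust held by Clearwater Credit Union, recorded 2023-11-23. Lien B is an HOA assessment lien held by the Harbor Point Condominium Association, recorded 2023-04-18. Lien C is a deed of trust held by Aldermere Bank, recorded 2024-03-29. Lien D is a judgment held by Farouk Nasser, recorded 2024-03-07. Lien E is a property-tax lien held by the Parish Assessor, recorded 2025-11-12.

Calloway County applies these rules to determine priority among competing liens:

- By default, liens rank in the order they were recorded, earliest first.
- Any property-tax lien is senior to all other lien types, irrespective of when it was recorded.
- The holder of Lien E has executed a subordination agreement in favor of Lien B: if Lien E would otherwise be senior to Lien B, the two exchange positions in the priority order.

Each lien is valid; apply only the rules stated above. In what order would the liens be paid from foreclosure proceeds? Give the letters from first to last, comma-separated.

B, E, A, D, C

E is a property-tax lien and takes priority over every other lien.
Ordering the rest by effective date: B (2023-04-18), A (2023-11-23), D (2024-03-07), C (2024-03-29).
The subordination applies — E was senior to B — so E and B swap.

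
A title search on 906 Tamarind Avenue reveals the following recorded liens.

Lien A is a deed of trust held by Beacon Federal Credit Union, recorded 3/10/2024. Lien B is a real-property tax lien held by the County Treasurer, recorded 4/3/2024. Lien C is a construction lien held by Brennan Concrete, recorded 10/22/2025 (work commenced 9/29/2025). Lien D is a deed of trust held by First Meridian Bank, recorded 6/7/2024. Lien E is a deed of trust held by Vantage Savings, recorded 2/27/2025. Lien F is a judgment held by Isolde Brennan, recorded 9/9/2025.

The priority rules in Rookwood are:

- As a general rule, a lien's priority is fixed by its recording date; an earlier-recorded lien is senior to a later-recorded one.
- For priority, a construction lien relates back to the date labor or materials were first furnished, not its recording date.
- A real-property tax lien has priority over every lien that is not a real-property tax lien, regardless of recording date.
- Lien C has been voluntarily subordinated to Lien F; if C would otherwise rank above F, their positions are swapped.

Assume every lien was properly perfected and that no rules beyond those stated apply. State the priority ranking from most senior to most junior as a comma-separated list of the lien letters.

Effective dates after the stated exceptions: C relates back to 9/29/2025 (work commenced).
B is a real-property tax lien, so it outranks all other liens regardless of date.
The other liens, earliest effective date first: A (3/10/2024), D (6/7/2024), E (2/27/2025), F (9/9/2025), C (9/29/2025).
C is already junior to F, so the subordination agreement changes nothing.

B, A, D, E, F, C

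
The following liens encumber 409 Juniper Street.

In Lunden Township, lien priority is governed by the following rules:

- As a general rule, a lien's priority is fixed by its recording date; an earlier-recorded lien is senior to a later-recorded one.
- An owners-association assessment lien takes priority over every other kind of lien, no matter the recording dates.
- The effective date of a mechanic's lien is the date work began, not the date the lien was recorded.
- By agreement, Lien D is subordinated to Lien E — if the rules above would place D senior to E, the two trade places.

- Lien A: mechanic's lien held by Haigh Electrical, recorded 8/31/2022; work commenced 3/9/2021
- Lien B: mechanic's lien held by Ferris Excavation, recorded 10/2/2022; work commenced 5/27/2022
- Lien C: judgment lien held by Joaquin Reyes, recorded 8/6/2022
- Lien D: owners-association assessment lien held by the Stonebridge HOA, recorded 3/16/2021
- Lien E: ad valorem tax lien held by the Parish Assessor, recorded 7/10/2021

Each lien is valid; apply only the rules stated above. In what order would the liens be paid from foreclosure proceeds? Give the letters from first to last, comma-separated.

Effective dates: A's effective date is 3/9/2021, when work began; B's effective date is 5/27/2022, when work began.
As an owners-association assessment lien, D is senior to every other lien.
Ordering the rest by effective date: A (3/9/2021), E (7/10/2021), B (5/27/2022), C (8/6/2022).
Because D would otherwise rank above E, the subordination swaps them.

E, A, D, B, C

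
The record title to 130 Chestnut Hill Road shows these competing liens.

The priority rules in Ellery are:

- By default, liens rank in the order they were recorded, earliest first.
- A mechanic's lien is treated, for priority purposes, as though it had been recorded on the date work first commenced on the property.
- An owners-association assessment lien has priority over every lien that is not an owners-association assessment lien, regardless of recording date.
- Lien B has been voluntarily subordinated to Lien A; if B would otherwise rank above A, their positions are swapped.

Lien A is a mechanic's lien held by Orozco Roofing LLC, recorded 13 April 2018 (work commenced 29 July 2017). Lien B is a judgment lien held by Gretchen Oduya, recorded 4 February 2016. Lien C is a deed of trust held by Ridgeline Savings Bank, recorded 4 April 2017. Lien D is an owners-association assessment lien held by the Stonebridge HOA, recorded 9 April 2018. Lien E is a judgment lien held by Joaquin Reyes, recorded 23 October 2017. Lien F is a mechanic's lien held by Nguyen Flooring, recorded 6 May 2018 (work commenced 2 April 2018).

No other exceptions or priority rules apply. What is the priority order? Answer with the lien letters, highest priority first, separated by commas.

Effective dates after the stated exceptions: A is treated as recorded 29 July 2017, the work-commencement date; F relates back to 2 April 2018 (work commenced).
D, as an owners-association assessment lien, has superpriority and ranks first.
Among the remaining liens, by effective date: B (4 February 2016), C (4 April 2017), A (29 July 2017), E (23 October 2017), F (2 April 2018).
The subordination applies — B was senior to A — so B and A swap.

D, A, C, B, E, F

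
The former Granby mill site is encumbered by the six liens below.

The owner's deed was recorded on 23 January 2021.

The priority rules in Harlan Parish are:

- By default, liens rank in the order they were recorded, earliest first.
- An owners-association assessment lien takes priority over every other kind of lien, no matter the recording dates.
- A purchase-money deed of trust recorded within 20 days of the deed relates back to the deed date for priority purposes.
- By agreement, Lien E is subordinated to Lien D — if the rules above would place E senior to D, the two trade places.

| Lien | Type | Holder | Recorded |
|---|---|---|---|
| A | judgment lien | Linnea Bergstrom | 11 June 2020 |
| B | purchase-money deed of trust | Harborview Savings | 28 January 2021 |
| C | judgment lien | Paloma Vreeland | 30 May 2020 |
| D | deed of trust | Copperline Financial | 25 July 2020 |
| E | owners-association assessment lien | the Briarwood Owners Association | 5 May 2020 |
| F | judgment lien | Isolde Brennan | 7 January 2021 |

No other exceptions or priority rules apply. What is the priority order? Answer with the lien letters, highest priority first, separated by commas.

Effective dates: B relates back to the deed date 23 January 2021.
As an owners-association assessment lien, E is senior to every other lien.
Among the remaining liens, by effective date: C (30 May 2020), A (11 June 2020), D (25 July 2020), F (7 January 2021), B (23 January 2021).
The subordination applies — E was senior to D — so E and D swap.

D, C, A, E, F, B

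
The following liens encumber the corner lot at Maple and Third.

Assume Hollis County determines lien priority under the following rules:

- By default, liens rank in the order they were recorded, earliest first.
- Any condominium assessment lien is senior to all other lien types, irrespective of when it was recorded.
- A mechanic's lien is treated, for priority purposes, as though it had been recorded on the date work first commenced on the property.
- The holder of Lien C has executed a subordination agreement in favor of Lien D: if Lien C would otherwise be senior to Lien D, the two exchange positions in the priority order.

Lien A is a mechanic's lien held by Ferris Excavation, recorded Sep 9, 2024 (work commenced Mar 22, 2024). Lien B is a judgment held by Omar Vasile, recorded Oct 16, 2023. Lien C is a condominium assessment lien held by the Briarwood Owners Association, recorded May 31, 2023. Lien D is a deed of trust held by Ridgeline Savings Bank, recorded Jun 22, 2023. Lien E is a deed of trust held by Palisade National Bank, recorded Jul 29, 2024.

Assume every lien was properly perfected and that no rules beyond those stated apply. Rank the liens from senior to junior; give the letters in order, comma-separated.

First, effective dates: A relates back to Mar 22, 2024 (work commenced).
C is a condominium assessment lien and takes priority over every other lien.
The other liens, earliest effective date first: D (Jun 22, 2023), B (Oct 16, 2023), A (Mar 22, 2024), E (Jul 29, 2024).
C is senior to D before the subordination, so the two trade places.

D, C, B, A, E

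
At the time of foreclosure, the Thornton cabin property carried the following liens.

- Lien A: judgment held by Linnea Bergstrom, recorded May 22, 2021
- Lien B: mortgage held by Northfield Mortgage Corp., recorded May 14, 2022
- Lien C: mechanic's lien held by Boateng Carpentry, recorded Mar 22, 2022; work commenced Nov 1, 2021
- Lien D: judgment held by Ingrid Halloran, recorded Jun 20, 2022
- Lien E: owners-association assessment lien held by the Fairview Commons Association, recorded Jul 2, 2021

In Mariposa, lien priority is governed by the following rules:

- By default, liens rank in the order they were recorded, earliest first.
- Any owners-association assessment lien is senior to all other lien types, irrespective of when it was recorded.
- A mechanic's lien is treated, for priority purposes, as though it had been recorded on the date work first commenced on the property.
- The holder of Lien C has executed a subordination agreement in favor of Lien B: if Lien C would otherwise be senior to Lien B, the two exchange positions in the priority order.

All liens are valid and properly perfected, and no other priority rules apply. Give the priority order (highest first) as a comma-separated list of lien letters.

E, A, B, C, D

Effective dates after the stated exceptions: C is treated as recorded Nov 1, 2021, the work-commencement date.
As an owners-association assessment lien, E is senior to every other lien.
Remaining liens by effective date: A (May 22, 2021), C (Nov 1, 2021), B (May 14, 2022), D (Jun 20, 2022).
Because C would otherwise rank above B, the subordination swaps them.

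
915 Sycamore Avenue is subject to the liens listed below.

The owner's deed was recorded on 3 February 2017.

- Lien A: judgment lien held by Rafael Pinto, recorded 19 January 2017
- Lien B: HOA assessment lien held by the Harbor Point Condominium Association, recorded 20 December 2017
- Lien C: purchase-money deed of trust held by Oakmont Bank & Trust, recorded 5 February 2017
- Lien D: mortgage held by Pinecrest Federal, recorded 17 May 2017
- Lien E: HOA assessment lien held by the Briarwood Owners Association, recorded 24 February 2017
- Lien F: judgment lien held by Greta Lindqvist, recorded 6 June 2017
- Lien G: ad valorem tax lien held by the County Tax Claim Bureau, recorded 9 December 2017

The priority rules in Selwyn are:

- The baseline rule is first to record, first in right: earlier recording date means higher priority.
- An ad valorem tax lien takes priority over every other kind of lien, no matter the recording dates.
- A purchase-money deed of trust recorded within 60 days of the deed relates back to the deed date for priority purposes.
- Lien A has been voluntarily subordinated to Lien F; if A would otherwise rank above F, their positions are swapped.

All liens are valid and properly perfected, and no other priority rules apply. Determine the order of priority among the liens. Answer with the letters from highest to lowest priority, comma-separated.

G, F, C, E, D, A, B

Adjusting effective dates: C's effective date is the deed date, 3 February 2017.
G is an ad valorem tax lien and takes priority over every other lien.
The other liens, earliest effective date first: A (19 January 2017), C (3 February 2017), E (24 February 2017), D (17 May 2017), F (6 June 2017), B (20 December 2017).
Because A would otherwise rank above F, the subordination swaps them.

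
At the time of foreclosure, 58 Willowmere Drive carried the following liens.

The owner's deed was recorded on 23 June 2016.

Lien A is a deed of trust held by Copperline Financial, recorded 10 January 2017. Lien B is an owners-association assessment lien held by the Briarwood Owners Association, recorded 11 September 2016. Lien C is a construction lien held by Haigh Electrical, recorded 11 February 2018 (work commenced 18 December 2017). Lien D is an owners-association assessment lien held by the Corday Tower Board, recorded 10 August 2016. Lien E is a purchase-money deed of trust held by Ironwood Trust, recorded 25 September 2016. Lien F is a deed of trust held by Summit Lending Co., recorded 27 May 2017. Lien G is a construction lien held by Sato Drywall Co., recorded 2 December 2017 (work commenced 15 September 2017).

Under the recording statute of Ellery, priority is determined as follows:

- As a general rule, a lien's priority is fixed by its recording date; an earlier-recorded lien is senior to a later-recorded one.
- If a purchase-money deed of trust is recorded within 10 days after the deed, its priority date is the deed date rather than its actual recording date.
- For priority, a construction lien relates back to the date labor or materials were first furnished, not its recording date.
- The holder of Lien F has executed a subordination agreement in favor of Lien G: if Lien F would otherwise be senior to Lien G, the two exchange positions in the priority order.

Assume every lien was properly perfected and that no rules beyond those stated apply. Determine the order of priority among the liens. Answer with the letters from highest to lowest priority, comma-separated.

D, B, E, A, G, F, C

Effective dates: C relates back to 18 December 2017 (work commenced); E was recorded 94 days after the deed — beyond 10 days — so no relation-back applies; G's effective date is 15 September 2017, when work began.
Sorted by effective date: D (10 August 2016), B (11 September 2016), E (25 September 2016), A (10 January 2017), F (27 May 2017), G (15 September 2017), C (18 December 2017).
The subordination applies — F was senior to G — so F and G swap.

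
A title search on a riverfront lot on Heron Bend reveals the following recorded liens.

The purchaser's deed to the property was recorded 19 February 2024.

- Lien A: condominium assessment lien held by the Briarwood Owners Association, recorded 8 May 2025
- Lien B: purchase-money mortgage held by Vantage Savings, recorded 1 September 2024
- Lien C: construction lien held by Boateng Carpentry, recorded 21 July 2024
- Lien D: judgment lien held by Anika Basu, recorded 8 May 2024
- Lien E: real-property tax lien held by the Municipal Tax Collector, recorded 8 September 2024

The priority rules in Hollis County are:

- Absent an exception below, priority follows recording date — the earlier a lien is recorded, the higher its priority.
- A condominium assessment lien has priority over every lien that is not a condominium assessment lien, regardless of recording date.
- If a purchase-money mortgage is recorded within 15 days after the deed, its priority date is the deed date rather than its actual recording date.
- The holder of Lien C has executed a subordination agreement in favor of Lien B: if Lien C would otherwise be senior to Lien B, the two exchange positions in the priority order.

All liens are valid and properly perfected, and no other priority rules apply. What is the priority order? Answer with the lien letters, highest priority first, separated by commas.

Effective dates: B was recorded 195 days after the deed — beyond 15 days — so no relation-back applies.
A is a condominium assessment lien and takes priority over every other lien.
Among the remaining liens, by effective date: D (8 May 2024), C (21 July 2024), B (1 September 2024), E (8 September 2024).
Because C would otherwise rank above B, the subordination swaps them.

A, D, B, C, E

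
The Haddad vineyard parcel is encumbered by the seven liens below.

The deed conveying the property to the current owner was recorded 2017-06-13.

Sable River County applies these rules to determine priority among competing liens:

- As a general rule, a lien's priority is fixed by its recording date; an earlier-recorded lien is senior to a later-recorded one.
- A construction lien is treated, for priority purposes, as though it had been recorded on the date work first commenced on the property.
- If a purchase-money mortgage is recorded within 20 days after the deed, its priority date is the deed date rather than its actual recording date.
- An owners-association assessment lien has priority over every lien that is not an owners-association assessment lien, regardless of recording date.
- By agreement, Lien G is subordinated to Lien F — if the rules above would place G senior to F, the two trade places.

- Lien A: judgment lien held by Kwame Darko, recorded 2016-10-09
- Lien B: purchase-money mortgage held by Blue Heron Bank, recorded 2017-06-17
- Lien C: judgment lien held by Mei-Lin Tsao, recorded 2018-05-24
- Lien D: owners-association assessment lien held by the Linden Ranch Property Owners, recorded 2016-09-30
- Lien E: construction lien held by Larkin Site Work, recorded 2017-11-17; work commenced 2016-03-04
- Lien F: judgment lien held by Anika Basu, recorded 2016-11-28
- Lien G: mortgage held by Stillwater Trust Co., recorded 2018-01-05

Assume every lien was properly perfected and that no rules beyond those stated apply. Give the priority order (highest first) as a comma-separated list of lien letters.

D, E, A, F, B, G, C

Adjusting effective dates: B relates back to the deed date 2017-06-13; E's effective date is 2016-03-04, when work began.
As an owners-association assessment lien, D is senior to every other lien.
Ordering the rest by effective date: E (2016-03-04), A (2016-10-09), F (2016-11-28), B (2017-06-13), G (2018-01-05), C (2018-05-24).
G already ranks below F; the subordination has no effect.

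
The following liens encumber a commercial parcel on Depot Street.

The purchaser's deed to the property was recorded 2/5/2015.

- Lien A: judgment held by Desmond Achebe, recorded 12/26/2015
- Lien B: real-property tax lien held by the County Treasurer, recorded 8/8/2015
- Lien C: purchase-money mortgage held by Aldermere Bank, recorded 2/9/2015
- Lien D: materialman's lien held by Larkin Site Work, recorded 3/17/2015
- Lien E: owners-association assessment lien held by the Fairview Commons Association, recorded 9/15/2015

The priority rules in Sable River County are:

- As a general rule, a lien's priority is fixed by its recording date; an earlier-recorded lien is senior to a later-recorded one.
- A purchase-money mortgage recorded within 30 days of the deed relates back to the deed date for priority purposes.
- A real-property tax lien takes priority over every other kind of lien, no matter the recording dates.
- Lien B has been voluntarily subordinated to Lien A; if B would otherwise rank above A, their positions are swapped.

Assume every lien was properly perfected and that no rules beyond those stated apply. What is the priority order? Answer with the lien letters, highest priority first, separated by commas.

A, C, D, E, B

Adjusting effective dates: C relates back to the deed date 2/5/2015.
B is a real-property tax lien, so it outranks all other liens regardless of date.
Remaining liens by effective date: C (2/5/2015), D (3/17/2015), E (9/15/2015), A (12/26/2015).
Because B would otherwise rank above A, the subordination swaps them.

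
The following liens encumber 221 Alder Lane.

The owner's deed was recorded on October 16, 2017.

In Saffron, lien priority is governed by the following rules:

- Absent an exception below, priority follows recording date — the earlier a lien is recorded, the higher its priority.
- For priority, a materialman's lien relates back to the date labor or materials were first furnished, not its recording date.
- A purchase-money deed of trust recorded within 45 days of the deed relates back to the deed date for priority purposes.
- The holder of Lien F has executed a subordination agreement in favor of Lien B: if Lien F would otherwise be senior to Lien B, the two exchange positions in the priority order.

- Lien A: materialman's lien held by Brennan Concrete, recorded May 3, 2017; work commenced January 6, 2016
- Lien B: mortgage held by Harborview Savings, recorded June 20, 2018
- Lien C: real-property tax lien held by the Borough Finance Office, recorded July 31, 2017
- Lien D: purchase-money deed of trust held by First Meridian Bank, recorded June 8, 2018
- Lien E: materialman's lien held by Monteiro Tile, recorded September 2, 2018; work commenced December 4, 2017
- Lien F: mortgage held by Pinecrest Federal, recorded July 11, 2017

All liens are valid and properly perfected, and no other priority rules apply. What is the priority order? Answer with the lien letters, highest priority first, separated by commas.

Adjusting effective dates: A's effective date is January 6, 2016, when work began; D was recorded 235 days after the deed, outside the 45-day window, so it keeps its recording date; E's effective date is December 4, 2017, when work began.
Ordering by effective date: A (January 6, 2016), F (July 11, 2017), C (July 31, 2017), E (December 4, 2017), D (June 8, 2018), B (June 20, 2018).
F is senior to B before the subordination, so the two trade places.

A, B, C, E, D, F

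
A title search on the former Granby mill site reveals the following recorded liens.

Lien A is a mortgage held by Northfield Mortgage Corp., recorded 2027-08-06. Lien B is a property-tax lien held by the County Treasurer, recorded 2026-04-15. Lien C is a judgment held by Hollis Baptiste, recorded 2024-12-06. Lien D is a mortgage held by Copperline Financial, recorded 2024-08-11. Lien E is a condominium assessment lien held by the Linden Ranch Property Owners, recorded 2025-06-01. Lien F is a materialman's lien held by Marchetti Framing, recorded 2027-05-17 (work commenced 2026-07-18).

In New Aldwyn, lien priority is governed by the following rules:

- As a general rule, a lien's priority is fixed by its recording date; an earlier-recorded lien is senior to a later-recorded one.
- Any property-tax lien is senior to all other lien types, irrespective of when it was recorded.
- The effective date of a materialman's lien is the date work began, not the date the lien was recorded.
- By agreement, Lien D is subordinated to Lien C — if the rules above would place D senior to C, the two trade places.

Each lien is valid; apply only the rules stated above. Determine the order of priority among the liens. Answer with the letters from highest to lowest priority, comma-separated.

B, C, D, E, F, A

First, effective dates: F's effective date is 2026-07-18, when work began.
B is a property-tax lien and takes priority over every other lien.
Among the remaining liens, by effective date: D (2024-08-11), C (2024-12-06), E (2025-06-01), F (2026-07-18), A (2027-08-06).
The subordination applies — D was senior to C — so D and C swap.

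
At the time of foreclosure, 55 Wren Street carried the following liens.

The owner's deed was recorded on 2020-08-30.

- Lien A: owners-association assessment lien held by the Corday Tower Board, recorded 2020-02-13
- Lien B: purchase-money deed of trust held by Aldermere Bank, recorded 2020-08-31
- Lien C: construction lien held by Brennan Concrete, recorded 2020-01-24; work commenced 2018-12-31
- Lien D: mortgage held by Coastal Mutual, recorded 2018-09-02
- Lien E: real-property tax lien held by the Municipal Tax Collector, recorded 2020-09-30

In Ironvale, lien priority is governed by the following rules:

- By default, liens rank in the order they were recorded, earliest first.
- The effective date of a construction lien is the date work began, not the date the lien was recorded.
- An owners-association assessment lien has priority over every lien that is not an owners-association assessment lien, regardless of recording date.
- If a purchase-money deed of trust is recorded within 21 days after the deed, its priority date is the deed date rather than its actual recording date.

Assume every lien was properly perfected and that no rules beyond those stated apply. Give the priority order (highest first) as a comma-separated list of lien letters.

A, D, C, B, E

Adjusting effective dates: B relates back to the deed date 2020-08-30; C's effective date is 2018-12-31, when work began.
A is an owners-association assessment lien and takes priority over every other lien.
The other liens, earliest effective date first: D (2018-09-02), C (2018-12-31), B (2020-08-30), E (2020-09-30).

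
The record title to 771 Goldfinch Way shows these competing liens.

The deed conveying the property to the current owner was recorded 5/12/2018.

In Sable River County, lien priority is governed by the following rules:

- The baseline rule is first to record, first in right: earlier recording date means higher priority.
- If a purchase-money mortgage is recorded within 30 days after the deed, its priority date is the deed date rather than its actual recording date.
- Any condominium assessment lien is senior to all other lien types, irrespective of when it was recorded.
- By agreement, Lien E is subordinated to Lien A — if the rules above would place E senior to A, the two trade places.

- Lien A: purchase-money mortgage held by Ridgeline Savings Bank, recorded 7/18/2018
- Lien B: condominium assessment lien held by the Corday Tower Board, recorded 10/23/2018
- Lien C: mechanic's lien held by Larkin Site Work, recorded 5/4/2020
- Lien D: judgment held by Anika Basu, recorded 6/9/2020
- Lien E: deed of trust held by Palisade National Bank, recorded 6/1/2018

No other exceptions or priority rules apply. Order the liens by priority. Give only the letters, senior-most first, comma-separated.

Adjusting effective dates: A was recorded 67 days after the deed, outside the 30-day window, so it keeps its recording date.
B is a condominium assessment lien and takes priority over every other lien.
Ordering the rest by effective date: E (6/1/2018), A (7/18/2018), C (5/4/2020), D (6/9/2020).
The subordination applies — E was senior to A — so E and A swap.

B, A, E, C, D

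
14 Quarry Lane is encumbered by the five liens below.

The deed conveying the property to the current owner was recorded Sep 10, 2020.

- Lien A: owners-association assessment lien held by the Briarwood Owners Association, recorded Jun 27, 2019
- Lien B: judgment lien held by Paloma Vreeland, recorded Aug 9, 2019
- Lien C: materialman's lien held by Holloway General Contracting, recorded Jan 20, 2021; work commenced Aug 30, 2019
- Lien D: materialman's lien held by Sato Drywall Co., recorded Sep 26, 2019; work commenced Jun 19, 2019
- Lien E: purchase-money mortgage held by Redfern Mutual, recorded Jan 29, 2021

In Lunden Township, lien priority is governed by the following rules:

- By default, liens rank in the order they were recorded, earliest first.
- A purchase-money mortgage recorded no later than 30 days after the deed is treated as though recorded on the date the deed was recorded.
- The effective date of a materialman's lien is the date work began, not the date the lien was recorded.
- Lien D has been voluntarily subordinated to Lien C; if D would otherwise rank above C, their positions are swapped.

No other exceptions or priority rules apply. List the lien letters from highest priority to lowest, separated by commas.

C, A, B, D, E

Effective dates: C relates back to Aug 30, 2019 (work commenced); D relates back to Jun 19, 2019 (work commenced); E missed the 30-day window (141 days after the deed), so its recording date stands.
By effective date, earliest first: D (Jun 19, 2019), A (Jun 27, 2019), B (Aug 9, 2019), C (Aug 30, 2019), E (Jan 29, 2021).
The subordination applies — D was senior to C — so D and C swap.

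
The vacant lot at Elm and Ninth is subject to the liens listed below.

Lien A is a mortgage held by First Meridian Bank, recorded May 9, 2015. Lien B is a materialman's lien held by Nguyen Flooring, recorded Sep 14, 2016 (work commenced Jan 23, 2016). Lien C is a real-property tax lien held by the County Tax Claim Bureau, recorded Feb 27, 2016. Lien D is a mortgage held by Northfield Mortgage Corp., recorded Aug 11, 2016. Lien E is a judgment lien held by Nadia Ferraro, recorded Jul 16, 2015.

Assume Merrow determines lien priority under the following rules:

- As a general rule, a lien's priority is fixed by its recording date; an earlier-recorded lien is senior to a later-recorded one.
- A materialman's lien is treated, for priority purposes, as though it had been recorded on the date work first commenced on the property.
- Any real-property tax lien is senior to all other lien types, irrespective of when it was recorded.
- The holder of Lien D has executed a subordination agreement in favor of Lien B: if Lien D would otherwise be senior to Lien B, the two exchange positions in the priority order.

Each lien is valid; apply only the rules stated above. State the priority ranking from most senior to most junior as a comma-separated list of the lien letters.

First, effective dates: B relates back to Jan 23, 2016 (work commenced).
C, as a real-property tax lien, has superpriority and ranks first.
The other liens, earliest effective date first: A (May 9, 2015), E (Jul 16, 2015), B (Jan 23, 2016), D (Aug 11, 2016).
D is already junior to B, so the subordination agreement changes nothing.

C, A, E, B, D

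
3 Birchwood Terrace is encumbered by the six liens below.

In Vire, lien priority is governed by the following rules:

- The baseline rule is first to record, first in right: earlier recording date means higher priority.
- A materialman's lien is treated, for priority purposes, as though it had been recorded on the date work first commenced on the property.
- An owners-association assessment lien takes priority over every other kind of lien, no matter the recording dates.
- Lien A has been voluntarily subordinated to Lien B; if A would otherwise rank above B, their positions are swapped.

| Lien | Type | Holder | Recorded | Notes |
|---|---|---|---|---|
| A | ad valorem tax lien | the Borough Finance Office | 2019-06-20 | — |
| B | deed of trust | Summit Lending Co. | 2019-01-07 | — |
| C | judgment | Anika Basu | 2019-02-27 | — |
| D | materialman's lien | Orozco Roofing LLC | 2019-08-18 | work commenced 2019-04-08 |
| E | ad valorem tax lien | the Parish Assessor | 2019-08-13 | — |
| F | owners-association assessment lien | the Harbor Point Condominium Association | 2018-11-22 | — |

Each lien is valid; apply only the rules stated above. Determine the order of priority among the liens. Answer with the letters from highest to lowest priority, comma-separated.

Effective dates after the stated exceptions: D relates back to 2019-04-08 (work commenced).
As an owners-association assessment lien, F is senior to every other lien.
Among the remaining liens, by effective date: B (2019-01-07), C (2019-02-27), D (2019-04-08), A (2019-06-20), E (2019-08-13).
A is already junior to B, so the subordination agreement changes nothing.

F, B, C, D, A, E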